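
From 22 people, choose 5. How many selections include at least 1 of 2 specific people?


Complement: C(22,5) - C(20,5) = 26334 - 15504 = 10830

10830


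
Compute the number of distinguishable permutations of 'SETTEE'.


Letters: 6, freq: {'S': 1, 'E': 3, 'T': 2}
6!/(1!×3!×2!) = 720/12 = 60

60


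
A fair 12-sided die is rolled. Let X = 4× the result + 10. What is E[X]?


E[die] = (1+12)/2 = 13/2
E[X] = 4×13/2 + 10 = 36

E[X] = 36


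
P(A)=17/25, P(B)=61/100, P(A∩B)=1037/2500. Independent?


P(A)×P(B) = 1037/2500
P(A∩B) = 1037/2500
Equal ✓ → Independent

Yes, independent


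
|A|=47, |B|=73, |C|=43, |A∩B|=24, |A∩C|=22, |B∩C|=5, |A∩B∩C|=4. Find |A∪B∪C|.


|A∪B∪C| = 47+73+43-24-22-5+4 = 116

|A∪B∪C| = 116


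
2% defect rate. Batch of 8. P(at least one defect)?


P(all good) = (49/50)^8 = 33232930569601/39062500000000
P(≥1 defect) = 5829569430399/39062500000000

P = 5829569430399/39062500000000 ≈ 14.92%


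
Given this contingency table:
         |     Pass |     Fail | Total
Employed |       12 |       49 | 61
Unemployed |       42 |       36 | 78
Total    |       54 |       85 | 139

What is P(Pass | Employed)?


P(Pass | Employed) = 12/(12+49) = 12/61

P(Pass|Employed) = 12/61 ≈ 19.67%


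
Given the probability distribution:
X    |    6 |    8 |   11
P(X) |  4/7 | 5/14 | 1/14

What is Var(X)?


E[X] = 99/14
E[X²] = 729/14
Var(X) = E[X²] - (E[X])² = 729/14 - 9801/196 = 405/196

Var(X) = 405/196 ≈ 2.0663


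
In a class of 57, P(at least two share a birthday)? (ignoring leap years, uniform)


P(all different) = Π(365-i)/365 for i=0..56
= 0.009878
P(match) = 1 - 0.009878 = 0.990122

P ≈ 0.9901 ≈ 99.01%


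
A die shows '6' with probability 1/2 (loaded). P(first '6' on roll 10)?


Geometric: P(X=10) = (1-p)^(k-1)×p = (1/2)^9×1/2 = 1/1024

P(X=10) = 1/1024 ≈ 0.10%


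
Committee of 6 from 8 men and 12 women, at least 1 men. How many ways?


Count by #men:
  1M,5W: C(8,1)×C(12,5)=6336
  2M,4W: C(8,2)×C(12,4)=13860
  3M,3W: C(8,3)×C(12,3)=12320
  4M,2W: C(8,4)×C(12,2)=4620
  5M,1W: C(8,5)×C(12,1)=672
  6M,0W: C(8,6)×C(12,0)=28
Total = 37836

37836


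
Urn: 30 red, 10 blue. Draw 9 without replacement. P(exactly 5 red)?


Hypergeometric: C(30,5)×C(10,4)/C(40,9)
= 142506×210/273438880 = 115101/1051688

P(X=5) = 115101/1051688 ≈ 10.94%


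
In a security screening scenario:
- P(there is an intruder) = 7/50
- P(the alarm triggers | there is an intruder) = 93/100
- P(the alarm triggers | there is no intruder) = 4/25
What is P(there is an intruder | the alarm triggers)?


Using Bayes' theorem:
P(A|B) = P(B|A)·P(A) / P(B)

P(the alarm triggers) = 93/100 × 7/50 + 4/25 × 43/50
= 651/5000 + 86/625 = 1339/5000

P(there is an intruder|the alarm triggers) = (651/5000) / (1339/5000) = 651/1339

P(there is an intruder|the alarm triggers) = 651/1339 ≈ 48.62%


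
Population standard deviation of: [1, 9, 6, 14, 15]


Mean = 45/5 = 9
  (1-9)²=64
  (9-9)²=0
  (6-9)²=9
  (14-9)²=25
  (15-9)²=36
Σ(x-μ)² = 134
σ² = 134/5

σ = √(134/5) ≈ 5.1769


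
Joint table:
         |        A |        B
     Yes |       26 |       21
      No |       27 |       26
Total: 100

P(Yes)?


P(Yes) = (26+21)/100 = 47/100

P(Yes) = 47/100 ≈ 47.00%


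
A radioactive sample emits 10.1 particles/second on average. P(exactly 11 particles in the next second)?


Poisson(λ=10.1): P(X=11) = e^(-λ)×λ^k/k!
= e^(-10.1) × 10.1^11 / 11!
≈ 4.107955523e-05 × 111566834667 / 39916800 ≈ 0.114817

P(X=11) ≈ 0.114817 ≈ 11.48%


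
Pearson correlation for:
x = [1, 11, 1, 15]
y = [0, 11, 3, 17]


n=4, Σx=28, Σy=31, Σxy=379, Σx²=348, Σy²=419
r = (4×379 - 28×31)/√((4×348 - 28²)(4×419 - 31²))
= 648/√(608×715) = 648/√434720 ≈ 648/659.3330 ≈ 0.9828

r ≈ 0.9828


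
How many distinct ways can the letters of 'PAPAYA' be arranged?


Letters: 6, freq: {'P': 2, 'A': 3, 'Y': 1}
6!/(2!×3!×1!) = 720/12 = 60

60


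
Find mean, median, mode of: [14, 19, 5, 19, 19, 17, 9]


Sorted: [5, 9, 14, 17, 19, 19, 19]
Mean = 102/7
Median = 17
Freq: {14: 1, 19: 3, 5: 1, 17: 1, 9: 1}
Mode: [19]

Mean=102/7, Median=17, Mode=19


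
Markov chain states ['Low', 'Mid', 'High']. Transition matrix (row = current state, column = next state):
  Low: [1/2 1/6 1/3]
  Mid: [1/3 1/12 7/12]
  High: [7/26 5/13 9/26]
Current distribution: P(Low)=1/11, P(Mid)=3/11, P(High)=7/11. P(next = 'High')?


P(next=High) = Σᵢ P(now=i)×P(i→High)
= 1/11×1/3 + 3/11×7/12 + 7/11×9/26
= 1/33 + 7/44 + 63/286 = 703/1716

P = 703/1716 ≈ 0.4097


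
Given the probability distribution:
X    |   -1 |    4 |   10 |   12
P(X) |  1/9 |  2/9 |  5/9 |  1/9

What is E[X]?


E[X] = Σ x·P(X=x)
= (-1)×(1/9) + (4)×(2/9) + (10)×(5/9) + (12)×(1/9)
= 23/3

E[X] = 23/3


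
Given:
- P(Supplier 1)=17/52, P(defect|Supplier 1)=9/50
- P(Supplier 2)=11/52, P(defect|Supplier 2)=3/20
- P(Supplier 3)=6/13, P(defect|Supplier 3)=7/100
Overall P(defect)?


P(B) = Σ P(B|Aᵢ)×P(Aᵢ)
  9/50×17/52 = 153/2600
  3/20×11/52 = 33/1040
  7/100×6/13 = 21/650
Sum = 639/5200

P(defect) = 639/5200 ≈ 12.29%


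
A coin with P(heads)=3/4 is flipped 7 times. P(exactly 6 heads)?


Binomial: P(X=6) = C(7,6)×p^6×(1-p)^1
= 7 × 729/4096 × 1/4 = 5103/16384

P(X=6) = 5103/16384 ≈ 31.15%


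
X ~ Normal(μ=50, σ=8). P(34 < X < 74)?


z₁=(34-50)/8=-2.0, z₂=(74-50)/8=3.0
P = Φ(3.0) - Φ(-2.0) = 0.998650 - 0.022750 = 0.975900 ≈ 0.9759

P(34 < X < 74) ≈ 0.9759


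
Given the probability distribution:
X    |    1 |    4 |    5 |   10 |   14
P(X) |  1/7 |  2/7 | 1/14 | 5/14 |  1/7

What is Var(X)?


E[X] = 101/14
E[X²] = 983/14
Var(X) = E[X²] - (E[X])² = 983/14 - 10201/196 = 3561/196

Var(X) = 3561/196 ≈ 18.1684


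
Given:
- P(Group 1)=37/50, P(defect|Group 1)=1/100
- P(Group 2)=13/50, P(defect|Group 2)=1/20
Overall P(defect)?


P(B) = Σ P(B|Aᵢ)×P(Aᵢ)
  1/100×37/50 = 37/5000
  1/20×13/50 = 13/1000
Sum = 51/2500

P(defect) = 51/2500 ≈ 2.04%


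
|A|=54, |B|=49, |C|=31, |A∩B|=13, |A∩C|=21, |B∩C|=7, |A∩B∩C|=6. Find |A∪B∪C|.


|A∪B∪C| = 54+49+31-13-21-7+6 = 99

|A∪B∪C| = 99


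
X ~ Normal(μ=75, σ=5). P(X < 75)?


z = (75-75)/5 = 0.0
P(Z < 0.0) = 0.5000

P(X < 75) ≈ 0.5000


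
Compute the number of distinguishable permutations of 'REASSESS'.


Letters: 8, freq: {'R': 1, 'E': 2, 'A': 1, 'S': 4}
8!/(1!×2!×1!×4!) = 40320/48 = 840

840


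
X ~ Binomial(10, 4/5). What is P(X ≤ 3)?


P(X ≤ 3) = Σ P(X=i) for i=0..3
P(X=0) = 1/9765625
P(X=1) = 8/1953125
P(X=2) = 144/1953125
P(X=3) = 1536/1953125
Sum = 8441/9765625

P(X ≤ 3) = 8441/9765625 ≈ 0.09%


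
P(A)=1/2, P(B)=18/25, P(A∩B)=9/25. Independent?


P(A)×P(B) = 9/25
P(A∩B) = 9/25
Equal ✓ → Independent

Yes, independent


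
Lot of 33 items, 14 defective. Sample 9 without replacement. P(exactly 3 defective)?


Hypergeometric: C(14,3)×C(19,6)/C(33,9)
= 364×27132/38567100 = 63308/247225

P(X=3) = 63308/247225 ≈ 25.61%


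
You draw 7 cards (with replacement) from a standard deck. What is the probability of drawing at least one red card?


P(not a red card) = 26/52 = 1/2
P(none in 7 draws) = (1/2)^7 = 1/128
P(≥1 red card) = 1 - 1/128 = 127/128

P = 127/128 ≈ 99.22%


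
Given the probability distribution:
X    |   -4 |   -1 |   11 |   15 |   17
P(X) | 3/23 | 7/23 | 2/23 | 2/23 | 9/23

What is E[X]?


E[X] = Σ x·P(X=x)
= (-4)×(3/23) + (-1)×(7/23) + (11)×(2/23) + (15)×(2/23) + (17)×(9/23)
= 186/23

E[X] = 186/23


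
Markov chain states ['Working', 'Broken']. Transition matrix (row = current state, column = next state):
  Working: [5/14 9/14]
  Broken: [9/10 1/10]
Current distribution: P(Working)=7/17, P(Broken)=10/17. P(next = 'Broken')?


P(next=Broken) = Σᵢ P(now=i)×P(i→Broken)
= 7/17×9/14 + 10/17×1/10
= 9/34 + 1/17 = 11/34

P = 11/34 ≈ 0.3235


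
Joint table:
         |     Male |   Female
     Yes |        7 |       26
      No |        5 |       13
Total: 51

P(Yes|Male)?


P(Yes|Male) = 7/(7+5) = 7/12

P = 7/12 ≈ 58.33%


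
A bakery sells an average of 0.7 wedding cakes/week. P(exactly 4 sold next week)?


Poisson(λ=0.7): P(X=4) = e^(-λ)×λ^k/k!
= e^(-0.7) × 0.7^4 / 4!
≈ 0.4965853038 × 0.2401 / 24 ≈ 0.004968

P(X=4) ≈ 0.004968 ≈ 0.50%


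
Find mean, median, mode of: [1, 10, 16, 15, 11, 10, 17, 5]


Sorted: [1, 5, 10, 10, 11, 15, 16, 17]
Mean = 85/8
Median = 21/2
Freq: {1: 1, 10: 2, 16: 1, 15: 1, 11: 1, 17: 1, 5: 1}
Mode: [10]

Mean=85/8, Median=21/2, Mode=10


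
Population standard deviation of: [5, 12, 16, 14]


Mean = 47/4
  (5-47/4)²=729/16
  (12-47/4)²=1/16
  (16-47/4)²=289/16
  (14-47/4)²=81/16
Σ(x-μ)² = 275/4
σ² = (275/4)/4 = 275/16

σ = √(275/16) ≈ 4.1458


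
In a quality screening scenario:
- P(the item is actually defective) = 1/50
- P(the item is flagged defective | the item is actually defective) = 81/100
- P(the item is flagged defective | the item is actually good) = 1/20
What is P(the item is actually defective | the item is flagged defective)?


Using Bayes' theorem:
P(A|B) = P(B|A)·P(A) / P(B)

P(the item is flagged defective) = 81/100 × 1/50 + 1/20 × 49/50
= 81/5000 + 49/1000 = 163/2500

P(the item is actually defective|the item is flagged defective) = (81/5000) / (163/2500) = 81/326

P(the item is actually defective|the item is flagged defective) = 81/326 ≈ 24.85%


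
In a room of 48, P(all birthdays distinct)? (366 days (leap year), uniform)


P(all different) = Π(366-i)/366 for i=0..47
= (366/366)×(365/366)×...×(319/366)
= 0.039768

P ≈ 0.0398 ≈ 3.98%


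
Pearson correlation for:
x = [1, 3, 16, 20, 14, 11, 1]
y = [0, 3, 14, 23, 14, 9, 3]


n=7, Σx=66, Σy=66, Σxy=991, Σx²=984, Σy²=1020
r = (7×991 - 66×66)/√((7×984 - 66²)(7×1020 - 66²))
= 2581/√(2532×2784) = 2581/√7049088 ≈ 2581/2655.0119 ≈ 0.9721

r ≈ 0.9721


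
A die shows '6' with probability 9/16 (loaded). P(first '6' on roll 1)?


Geometric: P(X=1) = (1-p)^(k-1)×p = (7/16)^0×9/16 = 9/16

P(X=1) = 9/16 ≈ 56.25%


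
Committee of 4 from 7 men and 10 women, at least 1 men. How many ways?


Count by #men:
  1M,3W: C(7,1)×C(10,3)=840
  2M,2W: C(7,2)×C(10,2)=945
  3M,1W: C(7,3)×C(10,1)=350
  4M,0W: C(7,4)×C(10,0)=35
Total = 2170

2170


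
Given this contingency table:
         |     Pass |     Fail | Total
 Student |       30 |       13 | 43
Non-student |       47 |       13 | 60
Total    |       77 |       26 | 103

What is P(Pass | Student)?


P(Pass | Student) = 30/(30+13) = 30/43

P(Pass|Student) = 30/43 ≈ 69.77%


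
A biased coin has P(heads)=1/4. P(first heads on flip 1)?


Geometric: P(X=1) = (1-p)^(k-1)×p = (3/4)^0×1/4 = 1/4

P(X=1) = 1/4 ≈ 25.00%


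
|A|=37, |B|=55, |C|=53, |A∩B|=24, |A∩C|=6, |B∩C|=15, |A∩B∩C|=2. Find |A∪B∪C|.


|A∪B∪C| = 37+55+53-24-6-15+2 = 102

|A∪B∪C| = 102


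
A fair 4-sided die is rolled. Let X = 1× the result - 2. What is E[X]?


E[die] = (1+4)/2 = 5/2
E[X] = 1×5/2 - 2 = 1/2

E[X] = 1/2


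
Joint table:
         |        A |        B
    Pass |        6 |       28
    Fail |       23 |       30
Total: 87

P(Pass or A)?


P(Pass∨A) = P(Pass) + P(A) - P(Pass∧A)
= (34 + 29 - 6)/87 = 57/87 = 19/29

P = 19/29 ≈ 65.52%


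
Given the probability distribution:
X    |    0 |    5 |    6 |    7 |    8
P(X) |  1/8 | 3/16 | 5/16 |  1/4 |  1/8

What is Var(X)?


E[X] = 89/16
E[X²] = 579/16
Var(X) = E[X²] - (E[X])² = 579/16 - 7921/256 = 1343/256

Var(X) = 1343/256 ≈ 5.2461


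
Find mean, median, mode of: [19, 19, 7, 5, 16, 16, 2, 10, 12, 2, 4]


Sorted: [2, 2, 4, 5, 7, 10, 12, 16, 16, 19, 19]
Mean = 112/11
Median = 10
Freq: {19: 2, 7: 1, 5: 1, 16: 2, 2: 2, 10: 1, 12: 1, 4: 1}
Mode: [2, 16, 19]

Mean=112/11, Median=10, Mode=[2, 16, 19]


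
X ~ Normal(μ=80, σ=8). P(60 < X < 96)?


z₁=(60-80)/8=-2.5, z₂=(96-80)/8=2.0
P = Φ(2.0) - Φ(-2.5) = 0.977250 - 0.006210 = 0.971040 ≈ 0.9710

P(60 < X < 96) ≈ 0.9710


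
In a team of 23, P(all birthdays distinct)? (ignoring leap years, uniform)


P(all different) = Π(365-i)/365 for i=0..22
= (365/365)×(364/365)×...×(343/365)
= 0.492703

P ≈ 0.4927 ≈ 49.27%


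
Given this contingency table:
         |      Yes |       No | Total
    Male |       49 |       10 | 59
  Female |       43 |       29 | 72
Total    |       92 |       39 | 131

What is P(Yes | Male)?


P(Yes | Male) = 49/(49+10) = 49/59

P(Yes|Male) = 49/59 ≈ 83.05%


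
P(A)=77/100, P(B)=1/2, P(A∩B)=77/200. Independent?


P(A)×P(B) = 77/200
P(A∩B) = 77/200
Equal ✓ → Independent

Yes, independent


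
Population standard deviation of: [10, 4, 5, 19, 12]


Mean = 50/5 = 10
  (10-10)²=0
  (4-10)²=36
  (5-10)²=25
  (19-10)²=81
  (12-10)²=4
Σ(x-μ)² = 146
σ² = 146/5

σ = √(146/5) ≈ 5.4037


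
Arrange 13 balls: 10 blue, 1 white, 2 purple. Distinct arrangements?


13!/(10!×1!×2!) = 858

858


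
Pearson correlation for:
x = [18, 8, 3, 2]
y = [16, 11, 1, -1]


n=4, Σx=31, Σy=27, Σxy=377, Σx²=401, Σy²=379
r = (4×377 - 31×27)/√((4×401 - 31²)(4×379 - 27²))
= 671/√(643×787) = 671/√506041 ≈ 671/711.3656 ≈ 0.9433

r ≈ 0.9433


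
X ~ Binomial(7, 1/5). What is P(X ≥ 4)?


P(X ≥ 4) = Σ P(X=i) for i=4..7
P(X=4) = 448/15625
P(X=5) = 336/78125
P(X=6) = 28/78125
P(X=7) = 1/78125
Sum = 521/15625

P(X ≥ 4) = 521/15625 ≈ 3.33%


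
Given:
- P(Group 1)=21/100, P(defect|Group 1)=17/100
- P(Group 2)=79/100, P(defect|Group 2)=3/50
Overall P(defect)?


P(B) = Σ P(B|Aᵢ)×P(Aᵢ)
  17/100×21/100 = 357/10000
  3/50×79/100 = 237/5000
Sum = 831/10000

P(defect) = 831/10000 ≈ 8.31%


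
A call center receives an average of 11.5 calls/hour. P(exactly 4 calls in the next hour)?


Poisson(λ=11.5): P(X=4) = e^(-λ)×λ^k/k!
= e^(-11.5) × 11.5^4 / 4!
≈ 1.01300936e-05 × 17490.0625 / 24 ≈ 0.007382

P(X=4) ≈ 0.007382 ≈ 0.74%


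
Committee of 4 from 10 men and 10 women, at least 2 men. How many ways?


Count by #men:
  2M,2W: C(10,2)×C(10,2)=2025
  3M,1W: C(10,3)×C(10,1)=1200
  4M,0W: C(10,4)×C(10,0)=210
Total = 3435

3435


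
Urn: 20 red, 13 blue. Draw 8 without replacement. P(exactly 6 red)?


Hypergeometric: C(20,6)×C(13,2)/C(33,8)
= 38760×78/13884156 = 6460/29667

P(X=6) = 6460/29667 ≈ 21.78%


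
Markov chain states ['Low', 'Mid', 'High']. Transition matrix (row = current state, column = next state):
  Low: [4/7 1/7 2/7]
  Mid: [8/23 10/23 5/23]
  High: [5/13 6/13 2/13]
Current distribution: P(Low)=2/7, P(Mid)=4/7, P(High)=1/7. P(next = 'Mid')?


P(next=Mid) = Σᵢ P(now=i)×P(i→Mid)
= 2/7×1/7 + 4/7×10/23 + 1/7×6/13
= 2/49 + 40/161 + 6/91 = 5204/14651

P = 5204/14651 ≈ 0.3552


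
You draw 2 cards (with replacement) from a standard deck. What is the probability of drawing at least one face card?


P(not a face card) = 40/52 = 10/13
P(none in 2 draws) = (10/13)^2 = 100/169
P(≥1 face card) = 1 - 100/169 = 69/169

P = 69/169 ≈ 40.83%


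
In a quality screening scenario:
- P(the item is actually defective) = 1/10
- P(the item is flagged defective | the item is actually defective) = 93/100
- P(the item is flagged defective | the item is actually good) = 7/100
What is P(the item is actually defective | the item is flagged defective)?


Using Bayes' theorem:
P(A|B) = P(B|A)·P(A) / P(B)

P(the item is flagged defective) = 93/100 × 1/10 + 7/100 × 9/10
= 93/1000 + 63/1000 = 39/250

P(the item is actually defective|the item is flagged defective) = (93/1000) / (39/250) = 31/52

P(the item is actually defective|the item is flagged defective) = 31/52 ≈ 59.62%


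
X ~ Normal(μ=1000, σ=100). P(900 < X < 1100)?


z₁=(900-1000)/100=-1.0, z₂=(1100-1000)/100=1.0
P = Φ(1.0) - Φ(-1.0) = 0.841345 - 0.158655 = 0.682690 ≈ 0.6827

P(900 < X < 1100) ≈ 0.6827


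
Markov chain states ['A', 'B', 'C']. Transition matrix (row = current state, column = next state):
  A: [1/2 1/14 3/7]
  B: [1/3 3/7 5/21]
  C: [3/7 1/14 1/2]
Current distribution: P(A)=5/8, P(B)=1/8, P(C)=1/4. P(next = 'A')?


P(next=A) = Σᵢ P(now=i)×P(i→A)
= 5/8×1/2 + 1/8×1/3 + 1/4×3/7
= 5/16 + 1/24 + 3/28 = 155/336

P = 155/336 ≈ 0.4613


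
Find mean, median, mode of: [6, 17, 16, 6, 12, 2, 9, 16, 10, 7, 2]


Sorted: [2, 2, 6, 6, 7, 9, 10, 12, 16, 16, 17]
Mean = 103/11
Median = 9
Freq: {6: 2, 17: 1, 16: 2, 12: 1, 2: 2, 9: 1, 10: 1, 7: 1}
Mode: [2, 6, 16]

Mean=103/11, Median=9, Mode=[2, 6, 16]


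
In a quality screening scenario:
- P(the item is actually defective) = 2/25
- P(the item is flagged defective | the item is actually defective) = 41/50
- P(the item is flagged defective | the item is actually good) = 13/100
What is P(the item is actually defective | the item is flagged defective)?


Using Bayes' theorem:
P(A|B) = P(B|A)·P(A) / P(B)

P(the item is flagged defective) = 41/50 × 2/25 + 13/100 × 23/25
= 41/625 + 299/2500 = 463/2500

P(the item is actually defective|the item is flagged defective) = (41/625) / (463/2500) = 164/463

P(the item is actually defective|the item is flagged defective) = 164/463 ≈ 35.42%


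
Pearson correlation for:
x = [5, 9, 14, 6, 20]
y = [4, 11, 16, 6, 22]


n=5, Σx=54, Σy=59, Σxy=819, Σx²=738, Σy²=913
r = (5×819 - 54×59)/√((5×738 - 54²)(5×913 - 59²))
= 909/√(774×1084) = 909/√839016 ≈ 909/915.9782 ≈ 0.9924

r ≈ 0.9924


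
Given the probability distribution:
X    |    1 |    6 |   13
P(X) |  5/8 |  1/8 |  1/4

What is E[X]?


E[X] = Σ x·P(X=x)
= (1)×(5/8) + (6)×(1/8) + (13)×(1/4)
= 37/8

E[X] = 37/8


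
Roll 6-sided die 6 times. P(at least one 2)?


P(no 2)^6 = (5/6)^6 = 15625/46656
P(≥1) = 1 - 15625/46656 = 31031/46656

P = 31031/46656 ≈ 66.51%


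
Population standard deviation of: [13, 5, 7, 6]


Mean = 31/4
  (13-31/4)²=441/16
  (5-31/4)²=121/16
  (7-31/4)²=9/16
  (6-31/4)²=49/16
Σ(x-μ)² = 155/4
σ² = (155/4)/4 = 155/16

σ = √(155/16) ≈ 3.1125


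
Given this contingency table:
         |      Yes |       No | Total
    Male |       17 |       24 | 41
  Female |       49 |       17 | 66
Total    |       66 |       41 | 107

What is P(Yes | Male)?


P(Yes | Male) = 17/(17+24) = 17/41

P(Yes|Male) = 17/41 ≈ 41.46%


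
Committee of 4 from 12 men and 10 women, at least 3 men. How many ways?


Count by #men:
  3M,1W: C(12,3)×C(10,1)=2200
  4M,0W: C(12,4)×C(10,0)=495
Total = 2695

2695


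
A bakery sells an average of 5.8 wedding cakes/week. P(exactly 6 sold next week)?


Poisson(λ=5.8): P(X=6) = e^(-λ)×λ^k/k!
= e^(-5.8) × 5.8^6 / 6!
≈ 0.003027554745 × 38068.692544 / 720 ≈ 0.160076

P(X=6) ≈ 0.160076 ≈ 16.01%


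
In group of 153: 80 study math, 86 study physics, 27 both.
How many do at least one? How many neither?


|A∪B| = 80+86-27 = 139
Neither = 153-139 = 14

At least one: 139; Neither: 14


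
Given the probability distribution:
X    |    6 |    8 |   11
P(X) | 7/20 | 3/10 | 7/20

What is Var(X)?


E[X] = 167/20
E[X²] = 1483/20
Var(X) = E[X²] - (E[X])² = 1483/20 - 27889/400 = 1771/400

Var(X) = 1771/400 ≈ 4.4275


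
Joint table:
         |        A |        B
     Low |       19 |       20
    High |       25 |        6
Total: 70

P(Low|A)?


P(Low|A) = 19/(19+25) = 19/44

P = 19/44 ≈ 43.18%


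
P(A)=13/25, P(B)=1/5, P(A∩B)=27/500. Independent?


P(A)×P(B) = 13/125
P(A∩B) = 27/500
Not equal → NOT independent

No, not independent


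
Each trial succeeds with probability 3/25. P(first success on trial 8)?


Geometric: P(X=8) = (1-p)^(k-1)×p = (22/25)^7×3/25 = 7483073664/152587890625

P(X=8) = 7483073664/152587890625 ≈ 4.90%


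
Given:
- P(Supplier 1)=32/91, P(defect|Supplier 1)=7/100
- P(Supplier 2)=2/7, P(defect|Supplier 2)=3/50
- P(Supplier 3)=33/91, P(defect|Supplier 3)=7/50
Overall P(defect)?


P(B) = Σ P(B|Aᵢ)×P(Aᵢ)
  7/100×32/91 = 8/325
  3/50×2/7 = 3/175
  7/50×33/91 = 33/650
Sum = 421/4550

P(defect) = 421/4550 ≈ 9.25%


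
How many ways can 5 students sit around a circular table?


Circular arrangements of 5 distinct objects: fix one position to break rotational symmetry.
(n-1)! = 4! = 24

24


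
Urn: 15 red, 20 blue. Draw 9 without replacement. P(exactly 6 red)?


Hypergeometric: C(15,6)×C(20,3)/C(35,9)
= 5005×1140/70607460 = 1235/15283

P(X=6) = 1235/15283 ≈ 8.08%


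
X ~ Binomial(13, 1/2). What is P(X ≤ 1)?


P(X ≤ 1) = Σ P(X=i) for i=0..1
P(X=0) = 1/8192
P(X=1) = 13/8192
Sum = 7/4096

P(X ≤ 1) = 7/4096 ≈ 0.17%


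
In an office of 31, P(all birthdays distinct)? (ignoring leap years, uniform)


P(all different) = Π(365-i)/365 for i=0..30
= (365/365)×(364/365)×...×(335/365)
= 0.269545

P ≈ 0.2695 ≈ 26.95%


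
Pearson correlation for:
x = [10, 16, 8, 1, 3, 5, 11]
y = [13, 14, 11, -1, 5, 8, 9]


n=7, Σx=54, Σy=59, Σxy=595, Σx²=576, Σy²=657
r = (7×595 - 54×59)/√((7×576 - 54²)(7×657 - 59²))
= 979/√(1116×1118) = 979/√1247688 ≈ 979/1116.9996 ≈ 0.8765

r ≈ 0.8765


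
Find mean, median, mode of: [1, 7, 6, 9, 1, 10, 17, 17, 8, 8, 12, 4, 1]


Sorted: [1, 1, 1, 4, 6, 7, 8, 8, 9, 10, 12, 17, 17]
Mean = 101/13
Median = 8
Freq: {1: 3, 7: 1, 6: 1, 9: 1, 10: 1, 17: 2, 8: 2, 12: 1, 4: 1}
Mode: [1]

Mean=101/13, Median=8, Mode=1


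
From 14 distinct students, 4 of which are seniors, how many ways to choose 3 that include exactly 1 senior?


Choose 1 of the 4 seniors and 2 of the other 10 students:
C(4,1)×C(10,2) = 4×45 = 180

180


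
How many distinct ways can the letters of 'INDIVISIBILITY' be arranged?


Letters: 14, freq: {'I': 6, 'N': 1, 'D': 1, 'V': 1, 'S': 1, 'B': 1, 'L': 1, 'T': 1, 'Y': 1}
14!/(6!×1!×1!×1!×1!×1!×1!×1!×1!) = 87178291200/720 = 121080960

121080960


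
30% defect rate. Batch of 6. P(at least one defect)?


P(all good) = (7/10)^6 = 117649/1000000
P(≥1 defect) = 882351/1000000

P = 882351/1000000 ≈ 88.24%


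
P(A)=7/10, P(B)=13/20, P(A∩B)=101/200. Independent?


P(A)×P(B) = 91/200
P(A∩B) = 101/200
Not equal → NOT independent

No, not independent


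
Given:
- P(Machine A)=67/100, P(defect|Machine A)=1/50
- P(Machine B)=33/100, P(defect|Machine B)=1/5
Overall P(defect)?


P(B) = Σ P(B|Aᵢ)×P(Aᵢ)
  1/50×67/100 = 67/5000
  1/5×33/100 = 33/500
Sum = 397/5000

P(defect) = 397/5000 ≈ 7.94%


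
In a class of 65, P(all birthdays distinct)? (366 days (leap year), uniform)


P(all different) = Π(366-i)/366 for i=0..64
= (366/366)×(365/366)×...×(302/366)
= 0.002358

P ≈ 0.0024 ≈ 0.24%


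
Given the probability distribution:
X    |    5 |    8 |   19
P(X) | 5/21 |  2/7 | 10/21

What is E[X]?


E[X] = Σ x·P(X=x)
= (5)×(5/21) + (8)×(2/7) + (19)×(10/21)
= 263/21

E[X] = 263/21


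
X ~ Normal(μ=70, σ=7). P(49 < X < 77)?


z₁=(49-70)/7=-3.0, z₂=(77-70)/7=1.0
P = Φ(1.0) - Φ(-3.0) = 0.841345 - 0.001350 = 0.839995 ≈ 0.8400

P(49 < X < 77) ≈ 0.8400


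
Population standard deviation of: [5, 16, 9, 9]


Mean = 39/4
  (5-39/4)²=361/16
  (16-39/4)²=625/16
  (9-39/4)²=9/16
  (9-39/4)²=9/16
Σ(x-μ)² = 251/4
σ² = (251/4)/4 = 251/16

σ = √(251/16) ≈ 3.9607


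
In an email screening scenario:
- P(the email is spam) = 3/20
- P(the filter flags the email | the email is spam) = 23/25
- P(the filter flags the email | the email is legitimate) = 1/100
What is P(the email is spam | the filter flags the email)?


Using Bayes' theorem:
P(A|B) = P(B|A)·P(A) / P(B)

P(the filter flags the email) = 23/25 × 3/20 + 1/100 × 17/20
= 69/500 + 17/2000 = 293/2000

P(the email is spam|the filter flags the email) = (69/500) / (293/2000) = 276/293

P(the email is spam|the filter flags the email) = 276/293 ≈ 94.20%


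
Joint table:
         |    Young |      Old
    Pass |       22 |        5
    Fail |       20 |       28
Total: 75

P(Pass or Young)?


P(Pass∨Young) = P(Pass) + P(Young) - P(Pass∧Young)
= (27 + 42 - 22)/75 = 47/75

P = 47/75 ≈ 62.67%


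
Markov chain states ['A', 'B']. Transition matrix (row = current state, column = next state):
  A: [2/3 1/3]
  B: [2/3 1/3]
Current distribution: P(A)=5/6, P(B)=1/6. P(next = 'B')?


P(next=B) = Σᵢ P(now=i)×P(i→B)
= 5/6×1/3 + 1/6×1/3
= 5/18 + 1/18 = 1/3

P = 1/3 ≈ 0.3333


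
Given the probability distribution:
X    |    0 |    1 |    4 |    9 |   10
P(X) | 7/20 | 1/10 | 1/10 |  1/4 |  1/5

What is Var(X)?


E[X] = 19/4
E[X²] = 839/20
Var(X) = E[X²] - (E[X])² = 839/20 - 361/16 = 1551/80

Var(X) = 1551/80 ≈ 19.3875


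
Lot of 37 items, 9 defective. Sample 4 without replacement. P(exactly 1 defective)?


Hypergeometric: C(9,1)×C(28,3)/C(37,4)
= 9×3276/66045 = 1404/3145

P(X=1) = 1404/3145 ≈ 44.64%


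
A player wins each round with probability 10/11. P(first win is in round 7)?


Geometric: P(X=7) = (1-p)^(k-1)×p = (1/11)^6×10/11 = 10/19487171

P(X=7) = 10/19487171 ≈ 0.00%


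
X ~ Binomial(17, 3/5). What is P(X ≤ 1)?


P(X ≤ 1) = Σ P(X=i) for i=0..1
P(X=0) = 131072/762939453125
P(X=1) = 3342336/762939453125
Sum = 3473408/762939453125

P(X ≤ 1) = 3473408/762939453125 ≈ 0.00%


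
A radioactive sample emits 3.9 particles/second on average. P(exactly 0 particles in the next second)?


Poisson(λ=3.9): P(X=0) = e^(-λ)×λ^k/k!
= e^(-3.9) × 3.9^0 / 0!
≈ 0.02024191145 × 1 / 1 ≈ 0.020242

P(X=0) ≈ 0.020242 ≈ 2.02%


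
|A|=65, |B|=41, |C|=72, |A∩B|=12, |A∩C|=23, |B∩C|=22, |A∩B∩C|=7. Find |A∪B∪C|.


|A∪B∪C| = 65+41+72-12-23-22+7 = 128

|A∪B∪C| = 128


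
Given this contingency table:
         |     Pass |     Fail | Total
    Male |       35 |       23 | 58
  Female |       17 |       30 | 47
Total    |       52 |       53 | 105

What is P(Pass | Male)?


P(Pass | Male) = 35/(35+23) = 35/58

P(Pass|Male) = 35/58 ≈ 60.34%


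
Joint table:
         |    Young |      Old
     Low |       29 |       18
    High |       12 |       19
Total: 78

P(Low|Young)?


P(Low|Young) = 29/(29+12) = 29/41

P = 29/41 ≈ 70.73%


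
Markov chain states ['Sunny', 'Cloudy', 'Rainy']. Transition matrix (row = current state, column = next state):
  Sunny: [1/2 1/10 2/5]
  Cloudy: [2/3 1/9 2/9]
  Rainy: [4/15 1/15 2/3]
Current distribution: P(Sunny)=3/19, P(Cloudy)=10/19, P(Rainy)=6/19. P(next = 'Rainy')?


P(next=Rainy) = Σᵢ P(now=i)×P(i→Rainy)
= 3/19×2/5 + 10/19×2/9 + 6/19×2/3
= 6/95 + 20/171 + 4/19 = 334/855

P = 334/855 ≈ 0.3906


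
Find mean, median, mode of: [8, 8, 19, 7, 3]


Sorted: [3, 7, 8, 8, 19]
Mean = 45/5 = 9
Median = 8
Freq: {8: 2, 19: 1, 7: 1, 3: 1}
Mode: [8]

Mean=9, Median=8, Mode=8


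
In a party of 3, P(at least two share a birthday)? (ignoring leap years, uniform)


P(all different) = Π(365-i)/365 for i=0..2
= 0.991796
P(match) = 1 - 0.991796 = 0.008204

P ≈ 0.0082 ≈ 0.82%


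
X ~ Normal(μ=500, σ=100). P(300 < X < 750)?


z₁=(300-500)/100=-2.0, z₂=(750-500)/100=2.5
P = Φ(2.5) - Φ(-2.0) = 0.993790 - 0.022750 = 0.971040 ≈ 0.9710

P(300 < X < 750) ≈ 0.9710


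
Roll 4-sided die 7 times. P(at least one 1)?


P(no 1)^7 = (3/4)^7 = 2187/16384
P(≥1) = 1 - 2187/16384 = 14197/16384

P = 14197/16384 ≈ 86.65%


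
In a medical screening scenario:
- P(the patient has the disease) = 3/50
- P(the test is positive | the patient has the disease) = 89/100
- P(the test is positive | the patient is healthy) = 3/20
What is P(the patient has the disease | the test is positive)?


Using Bayes' theorem:
P(A|B) = P(B|A)·P(A) / P(B)

P(the test is positive) = 89/100 × 3/50 + 3/20 × 47/50
= 267/5000 + 141/1000 = 243/1250

P(the patient has the disease|the test is positive) = (267/5000) / (243/1250) = 89/324

P(the patient has the disease|the test is positive) = 89/324 ≈ 27.47%


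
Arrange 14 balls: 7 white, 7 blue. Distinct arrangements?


14!/(7!×7!) = 3432

3432


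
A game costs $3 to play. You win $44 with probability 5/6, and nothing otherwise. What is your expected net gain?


E[gain] = (44-3)×5/6 + (-3)×1/6
= 205/6 - 1/2 = 101/3

Expected net gain = $101/3 ≈ $33.67


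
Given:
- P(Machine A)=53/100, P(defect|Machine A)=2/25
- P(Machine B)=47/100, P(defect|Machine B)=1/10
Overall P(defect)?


P(B) = Σ P(B|Aᵢ)×P(Aᵢ)
  2/25×53/100 = 53/1250
  1/10×47/100 = 47/1000
Sum = 447/5000

P(defect) = 447/5000 ≈ 8.94%


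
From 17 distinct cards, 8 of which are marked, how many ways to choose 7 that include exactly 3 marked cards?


Choose 3 of the 8 marked cards and 4 of the other 9 cards:
C(8,3)×C(9,4) = 56×126 = 7056

7056


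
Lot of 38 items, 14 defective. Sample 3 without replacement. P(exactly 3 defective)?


Hypergeometric: C(14,3)×C(24,0)/C(38,3)
= 364×1/8436 = 91/2109

P(X=3) = 91/2109 ≈ 4.31%


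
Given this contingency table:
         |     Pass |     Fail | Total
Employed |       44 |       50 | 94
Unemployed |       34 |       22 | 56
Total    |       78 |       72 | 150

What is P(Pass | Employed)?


P(Pass | Employed) = 44/(44+50) = 44/94 = 22/47

P(Pass|Employed) = 22/47 ≈ 46.81%


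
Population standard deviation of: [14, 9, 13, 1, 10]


Mean = 47/5
  (14-47/5)²=529/25
  (9-47/5)²=4/25
  (13-47/5)²=324/25
  (1-47/5)²=1764/25
  (10-47/5)²=9/25
Σ(x-μ)² = 526/5
σ² = (526/5)/5 = 526/25

σ = √(526/25) ≈ 4.5869


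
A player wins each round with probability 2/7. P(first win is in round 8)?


Geometric: P(X=8) = (1-p)^(k-1)×p = (5/7)^7×2/7 = 156250/5764801

P(X=8) = 156250/5764801 ≈ 2.71%


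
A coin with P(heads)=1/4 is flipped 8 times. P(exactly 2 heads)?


Binomial: P(X=2) = C(8,2)×p^2×(1-p)^6
= 28 × 1/16 × 729/4096 = 5103/16384

P(X=2) = 5103/16384 ≈ 31.15%


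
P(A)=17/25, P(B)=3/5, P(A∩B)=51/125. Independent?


P(A)×P(B) = 51/125
P(A∩B) = 51/125
Equal ✓ → Independent

Yes, independent


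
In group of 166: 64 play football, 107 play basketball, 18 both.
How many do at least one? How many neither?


|A∪B| = 64+107-18 = 153
Neither = 166-153 = 13

At least one: 153; Neither: 13


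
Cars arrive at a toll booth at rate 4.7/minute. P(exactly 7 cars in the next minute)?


Poisson(λ=4.7): P(X=7) = e^(-λ)×λ^k/k!
= e^(-4.7) × 4.7^7 / 7!
≈ 0.009095277102 × 50662.3120463 / 5040 ≈ 0.091426

P(X=7) ≈ 0.091426 ≈ 9.14%


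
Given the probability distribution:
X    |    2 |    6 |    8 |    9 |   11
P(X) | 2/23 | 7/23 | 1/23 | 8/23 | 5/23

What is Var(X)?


E[X] = 181/23
E[X²] = 1577/23
Var(X) = E[X²] - (E[X])² = 1577/23 - 32761/529 = 3510/529

Var(X) = 3510/529 ≈ 6.6352


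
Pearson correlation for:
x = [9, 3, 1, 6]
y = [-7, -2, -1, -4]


n=4, Σx=19, Σy=-14, Σxy=-94, Σx²=127, Σy²=70
r = (4×(-94) - 19×(-14))/√((4×127 - 19²)(4×70 - (-14)²))
= -110/√(147×84) = -110/√12348 ≈ -110/111.1216 ≈ -0.9899

r ≈ -0.9899


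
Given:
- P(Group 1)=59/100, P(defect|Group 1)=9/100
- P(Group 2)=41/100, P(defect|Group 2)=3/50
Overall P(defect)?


P(B) = Σ P(B|Aᵢ)×P(Aᵢ)
  9/100×59/100 = 531/10000
  3/50×41/100 = 123/5000
Sum = 777/10000

P(defect) = 777/10000 ≈ 7.77%


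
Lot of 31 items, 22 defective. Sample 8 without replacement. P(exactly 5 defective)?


Hypergeometric: C(22,5)×C(9,3)/C(31,8)
= 26334×84/7888725 = 81928/292175

P(X=5) = 81928/292175 ≈ 28.04%


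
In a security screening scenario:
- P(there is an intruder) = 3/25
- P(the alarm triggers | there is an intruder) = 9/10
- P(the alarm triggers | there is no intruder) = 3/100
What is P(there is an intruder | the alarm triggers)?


Using Bayes' theorem:
P(A|B) = P(B|A)·P(A) / P(B)

P(the alarm triggers) = 9/10 × 3/25 + 3/100 × 22/25
= 27/250 + 33/1250 = 84/625

P(there is an intruder|the alarm triggers) = (27/250) / (84/625) = 45/56

P(there is an intruder|the alarm triggers) = 45/56 ≈ 80.36%


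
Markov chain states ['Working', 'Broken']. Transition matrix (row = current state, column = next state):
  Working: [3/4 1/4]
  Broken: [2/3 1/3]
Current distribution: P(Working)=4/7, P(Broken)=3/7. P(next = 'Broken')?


P(next=Broken) = Σᵢ P(now=i)×P(i→Broken)
= 4/7×1/4 + 3/7×1/3
= 1/7 + 1/7 = 2/7

P = 2/7 ≈ 0.2857


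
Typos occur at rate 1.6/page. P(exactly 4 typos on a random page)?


Poisson(λ=1.6): P(X=4) = e^(-λ)×λ^k/k!
= e^(-1.6) × 1.6^4 / 4!
≈ 0.201896518 × 6.5536 / 24 ≈ 0.055131

P(X=4) ≈ 0.055131 ≈ 5.51%


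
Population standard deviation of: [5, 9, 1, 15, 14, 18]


Mean = 62/6 = 31/3
  (5-31/3)²=256/9
  (9-31/3)²=16/9
  (1-31/3)²=784/9
  (15-31/3)²=196/9
  (14-31/3)²=121/9
  (18-31/3)²=529/9
Σ(x-μ)² = 634/3
σ² = (634/3)/6 = 317/9

σ = √(317/9) ≈ 5.9348


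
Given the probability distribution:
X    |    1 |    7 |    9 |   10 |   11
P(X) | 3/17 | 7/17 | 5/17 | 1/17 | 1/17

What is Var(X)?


E[X] = 118/17
E[X²] = 972/17
Var(X) = E[X²] - (E[X])² = 972/17 - 13924/289 = 2600/289

Var(X) = 2600/289 ≈ 8.9965


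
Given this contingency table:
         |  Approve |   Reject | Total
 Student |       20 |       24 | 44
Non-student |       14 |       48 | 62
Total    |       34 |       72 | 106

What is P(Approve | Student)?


P(Approve | Student) = 20/(20+24) = 20/44 = 5/11

P(Approve|Student) = 5/11 ≈ 45.45%


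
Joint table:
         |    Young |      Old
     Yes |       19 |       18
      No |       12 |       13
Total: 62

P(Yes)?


P(Yes) = (19+18)/62 = 37/62

P(Yes) = 37/62 ≈ 59.68%


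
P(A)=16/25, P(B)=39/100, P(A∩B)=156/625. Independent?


P(A)×P(B) = 156/625
P(A∩B) = 156/625
Equal ✓ → Independent

Yes, independent


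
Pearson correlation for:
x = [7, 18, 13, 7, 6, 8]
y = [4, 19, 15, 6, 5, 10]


n=6, Σx=59, Σy=59, Σxy=717, Σx²=691, Σy²=763
r = (6×717 - 59×59)/√((6×691 - 59²)(6×763 - 59²))
= 821/√(665×1097) = 821/√729505 ≈ 821/854.1106 ≈ 0.9612

r ≈ 0.9612


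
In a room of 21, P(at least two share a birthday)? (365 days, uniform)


P(all different) = Π(365-i)/365 for i=0..20
= 0.556312
P(match) = 1 - 0.556312 = 0.443688

P ≈ 0.4437 ≈ 44.37%


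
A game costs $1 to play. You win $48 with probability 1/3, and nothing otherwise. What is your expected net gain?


E[gain] = (48-1)×1/3 + (-1)×2/3
= 47/3 - 2/3 = 15

Expected net gain = $15 ≈ $15.00


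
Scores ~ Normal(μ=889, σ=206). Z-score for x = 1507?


z = (x - μ)/σ = (1507 - 889)/206 = 3.0

z = 3.0


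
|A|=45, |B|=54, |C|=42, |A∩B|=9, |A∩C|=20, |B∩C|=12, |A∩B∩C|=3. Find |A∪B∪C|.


|A∪B∪C| = 45+54+42-9-20-12+3 = 103

|A∪B∪C| = 103


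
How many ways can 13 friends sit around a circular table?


Circular arrangements of 13 distinct objects: fix one position to break rotational symmetry.
(n-1)! = 12! = 479001600

479001600


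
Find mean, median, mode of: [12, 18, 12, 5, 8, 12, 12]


Sorted: [5, 8, 12, 12, 12, 12, 18]
Mean = 79/7
Median = 12
Freq: {12: 4, 18: 1, 5: 1, 8: 1}
Mode: [12]

Mean=79/7, Median=12, Mode=12


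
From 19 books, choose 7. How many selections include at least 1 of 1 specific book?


Complement: C(19,7) - C(18,7) = 50388 - 31824 = 18564

18564


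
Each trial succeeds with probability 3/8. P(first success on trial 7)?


Geometric: P(X=7) = (1-p)^(k-1)×p = (5/8)^6×3/8 = 46875/2097152

P(X=7) = 46875/2097152 ≈ 2.24%


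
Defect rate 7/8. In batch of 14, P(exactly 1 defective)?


Binomial: P(X=1) = C(14,1)×p^1×(1-p)^13
= 14 × 7/8 × 1/549755813888 = 49/2199023255552

P(X=1) = 49/2199023255552 ≈ 0.00%


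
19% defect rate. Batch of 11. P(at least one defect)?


P(all good) = (81/100)^11 = 984770902183611232881/10000000000000000000000
P(≥1 defect) = 9015229097816388767119/10000000000000000000000

P = 9015229097816388767119/10000000000000000000000 ≈ 90.15%


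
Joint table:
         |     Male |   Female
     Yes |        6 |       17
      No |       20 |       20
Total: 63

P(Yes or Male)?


P(Yes∨Male) = P(Yes) + P(Male) - P(Yes∧Male)
= (23 + 26 - 6)/63 = 43/63

P = 43/63 ≈ 68.25%


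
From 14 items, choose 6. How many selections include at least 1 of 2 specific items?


Complement: C(14,6) - C(12,6) = 3003 - 924 = 2079

2079


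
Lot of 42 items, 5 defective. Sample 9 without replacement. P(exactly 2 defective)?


Hypergeometric: C(5,2)×C(37,7)/C(42,9)
= 10×10295472/445891810 = 16368/70889

P(X=2) = 16368/70889 ≈ 23.09%


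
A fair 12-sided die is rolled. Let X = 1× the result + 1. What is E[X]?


E[die] = (1+12)/2 = 13/2
E[X] = 1×13/2 + 1 = 15/2

E[X] = 15/2


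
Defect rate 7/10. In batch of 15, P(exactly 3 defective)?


Binomial: P(X=3) = C(15,3)×p^3×(1-p)^12
= 455 × 343/1000 × 531441/1000000000000 = 16587867933/200000000000000

P(X=3) = 16587867933/200000000000000 ≈ 0.01%


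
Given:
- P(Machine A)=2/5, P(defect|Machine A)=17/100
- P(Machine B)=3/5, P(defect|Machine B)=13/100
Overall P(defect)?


P(B) = Σ P(B|Aᵢ)×P(Aᵢ)
  17/100×2/5 = 17/250
  13/100×3/5 = 39/500
Sum = 73/500

P(defect) = 73/500 ≈ 14.60%


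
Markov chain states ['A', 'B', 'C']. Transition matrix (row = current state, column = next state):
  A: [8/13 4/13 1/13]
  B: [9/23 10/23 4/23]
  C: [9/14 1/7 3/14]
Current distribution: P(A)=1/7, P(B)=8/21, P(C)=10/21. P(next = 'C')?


P(next=C) = Σᵢ P(now=i)×P(i→C)
= 1/7×1/13 + 8/21×4/23 + 10/21×3/14
= 1/91 + 32/483 + 5/49 = 7880/43953

P = 7880/43953 ≈ 0.1793


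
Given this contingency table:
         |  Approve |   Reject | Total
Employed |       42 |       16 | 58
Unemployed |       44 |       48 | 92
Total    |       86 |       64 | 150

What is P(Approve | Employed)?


P(Approve | Employed) = 42/(42+16) = 42/58 = 21/29

P(Approve|Employed) = 21/29 ≈ 72.41%


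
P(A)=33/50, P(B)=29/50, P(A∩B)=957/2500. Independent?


P(A)×P(B) = 957/2500
P(A∩B) = 957/2500
Equal ✓ → Independent

Yes, independent


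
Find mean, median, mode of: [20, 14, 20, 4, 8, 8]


Sorted: [4, 8, 8, 14, 20, 20]
Mean = 74/6 = 37/3
Median = 11
Freq: {20: 2, 14: 1, 4: 1, 8: 2}
Mode: [8, 20]

Mean=37/3, Median=11, Mode=[8, 20]


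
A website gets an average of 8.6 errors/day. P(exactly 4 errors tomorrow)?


Poisson(λ=8.6): P(X=4) = e^(-λ)×λ^k/k!
= e^(-8.6) × 8.6^4 / 4!
≈ 0.0001841057937 × 5470.0816 / 24 ≈ 0.041961

P(X=4) ≈ 0.041961 ≈ 4.20%


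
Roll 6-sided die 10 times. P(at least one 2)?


P(no 2)^10 = (5/6)^10 = 9765625/60466176
P(≥1) = 1 - 9765625/60466176 = 50700551/60466176

P = 50700551/60466176 ≈ 83.85%


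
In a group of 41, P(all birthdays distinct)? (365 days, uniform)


P(all different) = Π(365-i)/365 for i=0..40
= (365/365)×(364/365)×...×(325/365)
= 0.096848

P ≈ 0.0968 ≈ 9.68%


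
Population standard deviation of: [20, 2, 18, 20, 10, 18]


Mean = 88/6 = 44/3
  (20-44/3)²=256/9
  (2-44/3)²=1444/9
  (18-44/3)²=100/9
  (20-44/3)²=256/9
  (10-44/3)²=196/9
  (18-44/3)²=100/9
Σ(x-μ)² = 784/3
σ² = (784/3)/6 = 392/9

σ = √(392/9) ≈ 6.5997


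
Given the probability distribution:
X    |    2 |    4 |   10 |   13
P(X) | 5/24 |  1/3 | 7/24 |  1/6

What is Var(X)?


E[X] = 41/6
E[X²] = 127/2
Var(X) = E[X²] - (E[X])² = 127/2 - 1681/36 = 605/36

Var(X) = 605/36 ≈ 16.8056


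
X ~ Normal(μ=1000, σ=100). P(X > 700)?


z = (700-1000)/100 = -3.0
P(X > 700) = 1 - P(Z ≤ -3.0) = 1 - 0.0013 = 0.9987

P(X > 700) ≈ 0.9987


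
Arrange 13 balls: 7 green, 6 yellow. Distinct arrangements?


13!/(7!×6!) = 1716

1716


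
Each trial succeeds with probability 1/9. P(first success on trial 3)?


Geometric: P(X=3) = (1-p)^(k-1)×p = (8/9)^2×1/9 = 64/729

P(X=3) = 64/729 ≈ 8.78%
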